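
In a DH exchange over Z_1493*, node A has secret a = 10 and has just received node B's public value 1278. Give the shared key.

Shared key K = 1278^10 mod 1493.
1278^1 ≡ 1278 (mod 1493)
1278^2 = (1278^1)^2 ≡ 1278^2 = 1633284 ≡ 1435 (mod 1493)
1278^4 = (1278^2)^2 ≡ 1435^2 = 2059225 ≡ 378 (mod 1493)
1278^8 = (1278^4)^2 ≡ 378^2 = 142884 ≡ 1049 (mod 1493)
1278^10 = 1278^8 · 1278^2 ≡ 1049 · 1435 ≡ 371 (mod 1493).

371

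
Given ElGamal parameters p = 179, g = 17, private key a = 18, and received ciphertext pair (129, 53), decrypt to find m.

Shared mask s = c₁^a mod p = 129^18 mod 179.
129^1 ≡ 129 (mod 179)
129^2 = (129^1)^2 ≡ 129^2 = 16641 ≡ 173 (mod 179)
129^4 = (129^2)^2 ≡ 173^2 = 29929 ≡ 36 (mod 179)
129^8 = (129^4)^2 ≡ 36^2 = 1296 ≡ 43 (mod 179)
129^16 = (129^8)^2 ≡ 43^2 = 1849 ≡ 59 (mod 179)
129^18 = 129^16 · 129^2 ≡ 59 · 173 ≡ 4 (mod 179).
So s = 4; s⁻¹ ≡ 45 (mod 179).
m = c₂ · s⁻¹ mod 179 = 53 · 45 mod 179 = 58.

58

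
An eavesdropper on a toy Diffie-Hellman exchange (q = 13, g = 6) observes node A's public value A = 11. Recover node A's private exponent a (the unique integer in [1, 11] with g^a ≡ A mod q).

11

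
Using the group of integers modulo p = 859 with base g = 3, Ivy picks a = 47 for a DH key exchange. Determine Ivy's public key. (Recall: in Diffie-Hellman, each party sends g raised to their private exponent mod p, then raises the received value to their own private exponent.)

607

Public value = 3^47 (mod 859).
3^1 ≡ 3 (mod 859)
3^2 = (3^1)^2 ≡ 3^2 = 9 ≡ 9 (mod 859)
3^4 = (3^2)^2 ≡ 9^2 = 81 ≡ 81 (mod 859)
3^8 = (3^4)^2 ≡ 81^2 = 6561 ≡ 548 (mod 859)
3^16 = (3^8)^2 ≡ 548^2 = 300304 ≡ 513 (mod 859)
3^32 = (3^16)^2 ≡ 513^2 = 263169 ≡ 315 (mod 859)
3^47 = 3^32 · 3^8 · 3^4 · 3^2 · 3^1 ≡ 315 · 548 · 81 · 9 · 3 ≡ 607 (mod 859).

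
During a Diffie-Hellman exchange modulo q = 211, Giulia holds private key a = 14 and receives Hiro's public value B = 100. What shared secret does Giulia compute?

19

Shared key K = 100^14 mod 211.
100^1 ≡ 100 (mod 211)
100^2 = (100^1)^2 ≡ 100^2 = 10000 ≡ 83 (mod 211)
100^4 = (100^2)^2 ≡ 83^2 = 6889 ≡ 137 (mod 211)
100^8 = (100^4)^2 ≡ 137^2 = 18769 ≡ 201 (mod 211)
100^14 = 100^8 · 100^4 · 100^2 ≡ 201 · 137 · 83 ≡ 19 (mod 211).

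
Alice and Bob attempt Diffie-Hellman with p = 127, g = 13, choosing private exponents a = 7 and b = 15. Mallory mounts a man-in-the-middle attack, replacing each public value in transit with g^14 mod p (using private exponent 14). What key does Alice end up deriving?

Alice receives Mallory's public value M = 13^14 mod 127 instead of the honest one.
13^1 ≡ 13 (mod 127)
13^2 = (13^1)^2 ≡ 13^2 = 169 ≡ 42 (mod 127)
13^4 = (13^2)^2 ≡ 42^2 = 1764 ≡ 113 (mod 127)
13^8 = (13^4)^2 ≡ 113^2 = 12769 ≡ 69 (mod 127)
13^14 = 13^8 · 13^4 · 13^2 ≡ 69 · 113 · 42 ≡ 68 (mod 127).
So M = 68. Alice computes K = M^7 mod 127.
68^1 ≡ 68 (mod 127)
68^2 = (68^1)^2 ≡ 68^2 = 4624 ≡ 52 (mod 127)
68^4 = (68^2)^2 ≡ 52^2 = 2704 ≡ 37 (mod 127)
68^7 = 68^4 · 68^2 · 68^1 ≡ 37 · 52 · 68 ≡ 22 (mod 127).

22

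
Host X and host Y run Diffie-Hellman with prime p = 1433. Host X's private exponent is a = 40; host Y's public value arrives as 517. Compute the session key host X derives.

771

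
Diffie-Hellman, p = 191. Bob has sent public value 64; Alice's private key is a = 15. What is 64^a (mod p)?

6

Shared key K = 64^15 mod 191.
64^1 ≡ 64 (mod 191)
64^2 = (64^1)^2 ≡ 64^2 = 4096 ≡ 85 (mod 191)
64^4 = (64^2)^2 ≡ 85^2 = 7225 ≡ 158 (mod 191)
64^8 = (64^4)^2 ≡ 158^2 = 24964 ≡ 134 (mod 191)
64^15 = 64^8 · 64^4 · 64^2 · 64^1 ≡ 134 · 158 · 85 · 64 ≡ 6 (mod 191).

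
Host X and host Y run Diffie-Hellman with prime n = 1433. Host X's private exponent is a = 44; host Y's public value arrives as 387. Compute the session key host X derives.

Shared key K = 387^44 mod 1433.
387^1 ≡ 387 (mod 1433)
387^2 = (387^1)^2 ≡ 387^2 = 149769 ≡ 737 (mod 1433)
387^4 = (387^2)^2 ≡ 737^2 = 543169 ≡ 62 (mod 1433)
387^8 = (387^4)^2 ≡ 62^2 = 3844 ≡ 978 (mod 1433)
387^16 = (387^8)^2 ≡ 978^2 = 956484 ≡ 673 (mod 1433)
387^32 = (387^16)^2 ≡ 673^2 = 452929 ≡ 101 (mod 1433)
387^44 = 387^32 · 387^8 · 387^4 ≡ 101 · 978 · 62 ≡ 1027 (mod 1433).

1027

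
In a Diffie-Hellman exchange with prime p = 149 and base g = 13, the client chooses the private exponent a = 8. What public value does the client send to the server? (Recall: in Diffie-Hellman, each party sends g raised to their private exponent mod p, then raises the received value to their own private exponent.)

Public value = 13^8 (mod 149).
13^1 ≡ 13 (mod 149)
13^2 = (13^1)^2 ≡ 13^2 = 169 ≡ 20 (mod 149)
13^4 = (13^2)^2 ≡ 20^2 = 400 ≡ 102 (mod 149)
13^8 = (13^4)^2 ≡ 102^2 = 10404 ≡ 123 (mod 149)

123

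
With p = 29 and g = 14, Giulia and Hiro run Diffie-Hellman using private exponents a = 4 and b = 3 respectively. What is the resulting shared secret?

25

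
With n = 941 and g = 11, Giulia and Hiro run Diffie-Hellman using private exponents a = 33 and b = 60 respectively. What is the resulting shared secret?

Giulia sends A = g^a mod n = 11^33 mod 941.
11^1 ≡ 11 (mod 941)
11^2 = (11^1)^2 ≡ 11^2 = 121 ≡ 121 (mod 941)
11^4 = (11^2)^2 ≡ 121^2 = 14641 ≡ 526 (mod 941)
11^8 = (11^4)^2 ≡ 526^2 = 276676 ≡ 22 (mod 941)
11^16 = (11^8)^2 ≡ 22^2 = 484 ≡ 484 (mod 941)
11^32 = (11^16)^2 ≡ 484^2 = 234256 ≡ 888 (mod 941)
11^33 = 11^32 · 11^1 ≡ 888 · 11 ≡ 358 (mod 941).
So A = 358. Hiro then computes K = A^b mod n = 358^60 mod 941.
358^1 ≡ 358 (mod 941)
358^2 = (358^1)^2 ≡ 358^2 = 128164 ≡ 188 (mod 941)
358^4 = (358^2)^2 ≡ 188^2 = 35344 ≡ 527 (mod 941)
358^8 = (358^4)^2 ≡ 527^2 = 277729 ≡ 134 (mod 941)
358^16 = (358^8)^2 ≡ 134^2 = 17956 ≡ 77 (mod 941)
358^32 = (358^16)^2 ≡ 77^2 = 5929 ≡ 283 (mod 941)
358^60 = 358^32 · 358^16 · 358^8 · 358^4 ≡ 283 · 77 · 134 · 527 ≡ 718 (mod 941).

718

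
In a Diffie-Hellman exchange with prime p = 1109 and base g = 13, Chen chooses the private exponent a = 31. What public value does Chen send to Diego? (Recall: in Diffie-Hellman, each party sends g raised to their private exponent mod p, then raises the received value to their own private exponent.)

Public value = 13^31 mod 1109.
13^1 ≡ 13 (mod 1109)
13^2 = (13^1)^2 ≡ 13^2 = 169 ≡ 169 (mod 1109)
13^4 = (13^2)^2 ≡ 169^2 = 28561 ≡ 836 (mod 1109)
13^8 = (13^4)^2 ≡ 836^2 = 698896 ≡ 226 (mod 1109)
13^16 = (13^8)^2 ≡ 226^2 = 51076 ≡ 62 (mod 1109)
13^31 = 13^16 · 13^8 · 13^4 · 13^2 · 13^1 ≡ 62 · 226 · 836 · 169 · 13 ≡ 381 (mod 1109).

381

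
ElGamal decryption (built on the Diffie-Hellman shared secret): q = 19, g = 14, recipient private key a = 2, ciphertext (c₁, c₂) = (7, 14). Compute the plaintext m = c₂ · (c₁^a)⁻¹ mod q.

3

Shared mask s = c₁^a mod q = 7^2 mod 19.
7^1 ≡ 7 (mod 19)
7^2 = (7^1)^2 ≡ 7^2 = 49 ≡ 11 (mod 19)
So s = 11; s⁻¹ ≡ 7 (mod 19).
m = c₂ · s⁻¹ mod 19 = 14 · 7 mod 19 = 3.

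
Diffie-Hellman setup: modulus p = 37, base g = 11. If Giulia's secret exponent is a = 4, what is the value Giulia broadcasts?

26

Public value = 11^4 mod 37.
11^1 ≡ 11 (mod 37)
11^2 = (11^1)^2 ≡ 11^2 = 121 ≡ 10 (mod 37)
11^4 = (11^2)^2 ≡ 10^2 = 100 ≡ 26 (mod 37)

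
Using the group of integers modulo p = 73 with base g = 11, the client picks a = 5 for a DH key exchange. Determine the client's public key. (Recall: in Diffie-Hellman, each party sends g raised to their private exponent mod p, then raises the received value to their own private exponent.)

13

Public value = 11^{5} \pmod{73}.
11^1 ≡ 11 (mod 73)
11^2 = (11^1)^2 ≡ 11^2 = 121 ≡ 48 (mod 73)
11^4 = (11^2)^2 ≡ 48^2 = 2304 ≡ 41 (mod 73)
11^5 = 11^4 · 11^1 ≡ 41 · 11 ≡ 13 (mod 73).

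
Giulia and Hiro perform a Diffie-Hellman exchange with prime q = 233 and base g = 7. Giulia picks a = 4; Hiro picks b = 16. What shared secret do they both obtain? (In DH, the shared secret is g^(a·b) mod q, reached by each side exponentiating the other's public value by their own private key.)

Hiro sends B = g^b mod q = 7^16 mod 233.
7^1 ≡ 7 (mod 233)
7^2 = (7^1)^2 ≡ 7^2 = 49 ≡ 49 (mod 233)
7^4 = (7^2)^2 ≡ 49^2 = 2401 ≡ 71 (mod 233)
7^8 = (7^4)^2 ≡ 71^2 = 5041 ≡ 148 (mod 233)
7^16 = (7^8)^2 ≡ 148^2 = 21904 ≡ 2 (mod 233)
So B = 2. Giulia then computes K = B^a mod q = 2^4 mod 233.
2^1 ≡ 2 (mod 233)
2^2 = (2^1)^2 ≡ 2^2 = 4 ≡ 4 (mod 233)
2^4 = (2^2)^2 ≡ 4^2 = 16 ≡ 16 (mod 233)

16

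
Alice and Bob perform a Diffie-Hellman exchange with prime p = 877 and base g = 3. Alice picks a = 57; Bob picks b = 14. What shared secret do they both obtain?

Alice sends A = g^a mod p = 3^57 mod 877.
3^1 ≡ 3 (mod 877)
3^2 = (3^1)^2 ≡ 3^2 = 9 ≡ 9 (mod 877)
3^4 = (3^2)^2 ≡ 9^2 = 81 ≡ 81 (mod 877)
3^8 = (3^4)^2 ≡ 81^2 = 6561 ≡ 422 (mod 877)
3^16 = (3^8)^2 ≡ 422^2 = 178084 ≡ 53 (mod 877)
3^32 = (3^16)^2 ≡ 53^2 = 2809 ≡ 178 (mod 877)
3^57 = 3^32 · 3^16 · 3^8 · 3^1 ≡ 178 · 53 · 422 · 3 ≡ 458 (mod 877).
So A = 458. Bob then computes K = A^b mod p = 458^14 mod 877.
458^1 ≡ 458 (mod 877)
458^2 = (458^1)^2 ≡ 458^2 = 209764 ≡ 161 (mod 877)
458^4 = (458^2)^2 ≡ 161^2 = 25921 ≡ 488 (mod 877)
458^8 = (458^4)^2 ≡ 488^2 = 238144 ≡ 477 (mod 877)
458^14 = 458^8 · 458^4 · 458^2 ≡ 477 · 488 · 161 ≡ 95 (mod 877).

95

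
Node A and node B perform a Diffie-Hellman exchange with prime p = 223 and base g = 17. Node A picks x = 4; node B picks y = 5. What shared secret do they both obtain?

197

Node A sends A = g^x mod p = 17^4 mod 223.
17^1 ≡ 17 (mod 223)
17^2 = (17^1)^2 ≡ 17^2 = 289 ≡ 66 (mod 223)
17^4 = (17^2)^2 ≡ 66^2 = 4356 ≡ 119 (mod 223)
So A = 119. Node B then computes K = A^y mod p = 119^5 mod 223.
119^1 ≡ 119 (mod 223)
119^2 = (119^1)^2 ≡ 119^2 = 14161 ≡ 112 (mod 223)
119^4 = (119^2)^2 ≡ 112^2 = 12544 ≡ 56 (mod 223)
119^5 = 119^4 · 119^1 ≡ 56 · 119 ≡ 197 (mod 223).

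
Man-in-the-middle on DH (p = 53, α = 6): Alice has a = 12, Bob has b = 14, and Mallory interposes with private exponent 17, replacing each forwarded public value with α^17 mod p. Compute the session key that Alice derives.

Alice receives Mallory's public value M = 6^17 mod 53 instead of the honest one.
6^1 ≡ 6 (mod 53)
6^2 = (6^1)^2 ≡ 6^2 = 36 ≡ 36 (mod 53)
6^4 = (6^2)^2 ≡ 36^2 = 1296 ≡ 24 (mod 53)
6^8 = (6^4)^2 ≡ 24^2 = 576 ≡ 46 (mod 53)
6^16 = (6^8)^2 ≡ 46^2 = 2116 ≡ 49 (mod 53)
6^17 = 6^16 · 6^1 ≡ 49 · 6 ≡ 29 (mod 53).
So M = 29. Alice computes K = M^12 mod 53.
29^1 ≡ 29 (mod 53)
29^2 = (29^1)^2 ≡ 29^2 = 841 ≡ 46 (mod 53)
29^4 = (29^2)^2 ≡ 46^2 = 2116 ≡ 49 (mod 53)
29^8 = (29^4)^2 ≡ 49^2 = 2401 ≡ 16 (mod 53)
29^12 = 29^8 · 29^4 ≡ 16 · 49 ≡ 42 (mod 53).

42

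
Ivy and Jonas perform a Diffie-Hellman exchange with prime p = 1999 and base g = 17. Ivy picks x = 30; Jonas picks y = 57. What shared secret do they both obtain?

Ivy sends A = g^x mod p = 17^30 mod 1999.
17^1 ≡ 17 (mod 1999)
17^2 = (17^1)^2 ≡ 17^2 = 289 ≡ 289 (mod 1999)
17^4 = (17^2)^2 ≡ 289^2 = 83521 ≡ 1562 (mod 1999)
17^8 = (17^4)^2 ≡ 1562^2 = 2439844 ≡ 1064 (mod 1999)
17^16 = (17^8)^2 ≡ 1064^2 = 1132096 ≡ 662 (mod 1999)
17^30 = 17^16 · 17^8 · 17^4 · 17^2 ≡ 662 · 1064 · 1562 · 289 ≡ 1551 (mod 1999).
So A = 1551. Jonas then computes K = A^y mod p = 1551^57 mod 1999.
1551^1 ≡ 1551 (mod 1999)
1551^2 = (1551^1)^2 ≡ 1551^2 = 2405601 ≡ 804 (mod 1999)
1551^4 = (1551^2)^2 ≡ 804^2 = 646416 ≡ 739 (mod 1999)
1551^8 = (1551^4)^2 ≡ 739^2 = 546121 ≡ 394 (mod 1999)
1551^16 = (1551^8)^2 ≡ 394^2 = 155236 ≡ 1313 (mod 1999)
1551^32 = (1551^16)^2 ≡ 1313^2 = 1723969 ≡ 831 (mod 1999)
1551^57 = 1551^32 · 1551^16 · 1551^8 · 1551^1 ≡ 831 · 1313 · 394 · 1551 ≡ 705 (mod 1999).

705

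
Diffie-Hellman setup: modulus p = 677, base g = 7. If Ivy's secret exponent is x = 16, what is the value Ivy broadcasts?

329

Public value = 7^{16} \pmod{677}.
7^1 ≡ 7 (mod 677)
7^2 = (7^1)^2 ≡ 7^2 = 49 ≡ 49 (mod 677)
7^4 = (7^2)^2 ≡ 49^2 = 2401 ≡ 370 (mod 677)
7^8 = (7^4)^2 ≡ 370^2 = 136900 ≡ 146 (mod 677)
7^16 = (7^8)^2 ≡ 146^2 = 21316 ≡ 329 (mod 677)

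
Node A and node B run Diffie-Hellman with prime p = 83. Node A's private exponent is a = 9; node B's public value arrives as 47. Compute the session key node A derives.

79

Shared key K = 47^9 mod 83.
47^1 ≡ 47 (mod 83)
47^2 = (47^1)^2 ≡ 47^2 = 2209 ≡ 51 (mod 83)
47^4 = (47^2)^2 ≡ 51^2 = 2601 ≡ 28 (mod 83)
47^8 = (47^4)^2 ≡ 28^2 = 784 ≡ 37 (mod 83)
47^9 = 47^8 · 47^1 ≡ 37 · 47 ≡ 79 (mod 83).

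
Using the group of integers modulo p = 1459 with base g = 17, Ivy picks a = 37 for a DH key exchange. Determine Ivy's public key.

Public value = 17^37 mod 1459.
17^1 ≡ 17 (mod 1459)
17^2 = (17^1)^2 ≡ 17^2 = 289 ≡ 289 (mod 1459)
17^4 = (17^2)^2 ≡ 289^2 = 83521 ≡ 358 (mod 1459)
17^8 = (17^4)^2 ≡ 358^2 = 128164 ≡ 1231 (mod 1459)
17^16 = (17^8)^2 ≡ 1231^2 = 1515361 ≡ 919 (mod 1459)
17^32 = (17^16)^2 ≡ 919^2 = 844561 ≡ 1259 (mod 1459)
17^37 = 17^32 · 17^4 · 17^1 ≡ 1259 · 358 · 17 ≡ 1065 (mod 1459).

1065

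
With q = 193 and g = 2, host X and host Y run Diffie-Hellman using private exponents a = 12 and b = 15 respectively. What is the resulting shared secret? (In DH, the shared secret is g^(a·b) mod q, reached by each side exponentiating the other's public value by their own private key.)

9

Host Y sends B = g^b mod q = 2^15 mod 193.
2^1 ≡ 2 (mod 193)
2^2 = (2^1)^2 ≡ 2^2 = 4 ≡ 4 (mod 193)
2^4 = (2^2)^2 ≡ 4^2 = 16 ≡ 16 (mod 193)
2^8 = (2^4)^2 ≡ 16^2 = 256 ≡ 63 (mod 193)
2^15 = 2^8 · 2^4 · 2^2 · 2^1 ≡ 63 · 16 · 4 · 2 ≡ 151 (mod 193).
So B = 151. Host X then computes K = B^a mod q = 151^12 mod 193.
151^1 ≡ 151 (mod 193)
151^2 = (151^1)^2 ≡ 151^2 = 22801 ≡ 27 (mod 193)
151^4 = (151^2)^2 ≡ 27^2 = 729 ≡ 150 (mod 193)
151^8 = (151^4)^2 ≡ 150^2 = 22500 ≡ 112 (mod 193)
151^12 = 151^8 · 151^4 ≡ 112 · 150 ≡ 9 (mod 193).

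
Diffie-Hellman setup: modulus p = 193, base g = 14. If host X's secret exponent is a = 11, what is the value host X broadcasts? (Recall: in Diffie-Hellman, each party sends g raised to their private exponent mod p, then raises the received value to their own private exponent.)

121

Public value = 14^11 mod 193.
14^1 ≡ 14 (mod 193)
14^2 = (14^1)^2 ≡ 14^2 = 196 ≡ 3 (mod 193)
14^4 = (14^2)^2 ≡ 3^2 = 9 ≡ 9 (mod 193)
14^8 = (14^4)^2 ≡ 9^2 = 81 ≡ 81 (mod 193)
14^11 = 14^8 · 14^2 · 14^1 ≡ 81 · 3 · 14 ≡ 121 (mod 193).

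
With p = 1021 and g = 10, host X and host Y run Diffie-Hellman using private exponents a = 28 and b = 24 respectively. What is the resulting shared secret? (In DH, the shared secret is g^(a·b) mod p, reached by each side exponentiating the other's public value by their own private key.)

Host X sends A = g^a mod p = 10^28 mod 1021.
10^1 ≡ 10 (mod 1021)
10^2 = (10^1)^2 ≡ 10^2 = 100 ≡ 100 (mod 1021)
10^4 = (10^2)^2 ≡ 100^2 = 10000 ≡ 811 (mod 1021)
10^8 = (10^4)^2 ≡ 811^2 = 657721 ≡ 197 (mod 1021)
10^16 = (10^8)^2 ≡ 197^2 = 38809 ≡ 11 (mod 1021)
10^28 = 10^16 · 10^8 · 10^4 ≡ 11 · 197 · 811 ≡ 296 (mod 1021).
So A = 296. Host Y then computes K = A^b mod p = 296^24 mod 1021.
296^1 ≡ 296 (mod 1021)
296^2 = (296^1)^2 ≡ 296^2 = 87616 ≡ 831 (mod 1021)
296^4 = (296^2)^2 ≡ 831^2 = 690561 ≡ 365 (mod 1021)
296^8 = (296^4)^2 ≡ 365^2 = 133225 ≡ 495 (mod 1021)
296^16 = (296^8)^2 ≡ 495^2 = 245025 ≡ 1006 (mod 1021)
296^24 = 296^16 · 296^8 ≡ 1006 · 495 ≡ 743 (mod 1021).

743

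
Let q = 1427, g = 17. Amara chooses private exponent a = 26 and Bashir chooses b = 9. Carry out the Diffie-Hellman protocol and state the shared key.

753

Bashir sends B = g^b mod q = 17^9 mod 1427.
17^1 ≡ 17 (mod 1427)
17^2 = (17^1)^2 ≡ 17^2 = 289 ≡ 289 (mod 1427)
17^4 = (17^2)^2 ≡ 289^2 = 83521 ≡ 755 (mod 1427)
17^8 = (17^4)^2 ≡ 755^2 = 570025 ≡ 652 (mod 1427)
17^9 = 17^8 · 17^1 ≡ 652 · 17 ≡ 1095 (mod 1427).
So B = 1095. Amara then computes K = B^a mod q = 1095^26 mod 1427.
1095^1 ≡ 1095 (mod 1427)
1095^2 = (1095^1)^2 ≡ 1095^2 = 1199025 ≡ 345 (mod 1427)
1095^4 = (1095^2)^2 ≡ 345^2 = 119025 ≡ 584 (mod 1427)
1095^8 = (1095^4)^2 ≡ 584^2 = 341056 ≡ 3 (mod 1427)
1095^16 = (1095^8)^2 ≡ 3^2 = 9 ≡ 9 (mod 1427)
1095^26 = 1095^16 · 1095^8 · 1095^2 ≡ 9 · 3 · 345 ≡ 753 (mod 1427).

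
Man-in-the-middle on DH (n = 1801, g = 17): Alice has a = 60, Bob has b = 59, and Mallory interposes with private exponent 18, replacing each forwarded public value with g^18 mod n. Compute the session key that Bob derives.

777

Bob receives Mallory's public value M = 17^18 mod 1801 instead of the honest one.
17^1 ≡ 17 (mod 1801)
17^2 = (17^1)^2 ≡ 17^2 = 289 ≡ 289 (mod 1801)
17^4 = (17^2)^2 ≡ 289^2 = 83521 ≡ 675 (mod 1801)
17^8 = (17^4)^2 ≡ 675^2 = 455625 ≡ 1773 (mod 1801)
17^16 = (17^8)^2 ≡ 1773^2 = 3143529 ≡ 784 (mod 1801)
17^18 = 17^16 · 17^2 ≡ 784 · 289 ≡ 1451 (mod 1801).
So M = 1451. Bob computes K = M^59 mod 1801.
1451^1 ≡ 1451 (mod 1801)
1451^2 = (1451^1)^2 ≡ 1451^2 = 2105401 ≡ 32 (mod 1801)
1451^4 = (1451^2)^2 ≡ 32^2 = 1024 ≡ 1024 (mod 1801)
1451^8 = (1451^4)^2 ≡ 1024^2 = 1048576 ≡ 394 (mod 1801)
1451^16 = (1451^8)^2 ≡ 394^2 = 155236 ≡ 350 (mod 1801)
1451^32 = (1451^16)^2 ≡ 350^2 = 122500 ≡ 32 (mod 1801)
1451^59 = 1451^32 · 1451^16 · 1451^8 · 1451^2 · 1451^1 ≡ 32 · 350 · 394 · 32 · 1451 ≡ 777 (mod 1801).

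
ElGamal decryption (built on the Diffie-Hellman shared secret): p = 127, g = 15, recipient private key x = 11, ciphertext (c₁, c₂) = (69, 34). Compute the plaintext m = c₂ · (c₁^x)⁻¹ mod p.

Shared mask s = c₁^x mod p = 69^11 mod 127.
69^1 ≡ 69 (mod 127)
69^2 = (69^1)^2 ≡ 69^2 = 4761 ≡ 62 (mod 127)
69^4 = (69^2)^2 ≡ 62^2 = 3844 ≡ 34 (mod 127)
69^8 = (69^4)^2 ≡ 34^2 = 1156 ≡ 13 (mod 127)
69^11 = 69^8 · 69^2 · 69^1 ≡ 13 · 62 · 69 ≡ 115 (mod 127).
So s = 115; s⁻¹ ≡ 74 (mod 127).
m = c₂ · s⁻¹ mod 127 = 34 · 74 mod 127 = 103.

103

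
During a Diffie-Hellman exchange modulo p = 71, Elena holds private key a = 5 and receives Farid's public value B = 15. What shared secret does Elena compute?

30

Shared key K = 15^5 mod 71.
15^1 ≡ 15 (mod 71)
15^2 = (15^1)^2 ≡ 15^2 = 225 ≡ 12 (mod 71)
15^4 = (15^2)^2 ≡ 12^2 = 144 ≡ 2 (mod 71)
15^5 = 15^4 · 15^1 ≡ 2 · 15 ≡ 30 (mod 71).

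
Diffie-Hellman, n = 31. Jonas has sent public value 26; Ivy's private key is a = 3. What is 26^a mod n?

Shared key K = 26^3 mod 31.
26^1 ≡ 26 (mod 31)
26^2 = (26^1)^2 ≡ 26^2 = 676 ≡ 25 (mod 31)
26^3 = 26^2 · 26^1 ≡ 25 · 26 ≡ 30 (mod 31).

30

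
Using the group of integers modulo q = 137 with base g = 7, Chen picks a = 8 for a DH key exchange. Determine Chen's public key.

115

Public value = 7^8 mod 137.
7^1 ≡ 7 (mod 137)
7^2 = (7^1)^2 ≡ 7^2 = 49 ≡ 49 (mod 137)
7^4 = (7^2)^2 ≡ 49^2 = 2401 ≡ 72 (mod 137)
7^8 = (7^4)^2 ≡ 72^2 = 5184 ≡ 115 (mod 137)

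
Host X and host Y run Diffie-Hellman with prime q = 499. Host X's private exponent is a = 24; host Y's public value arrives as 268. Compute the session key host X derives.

Shared key K = 268^24 mod 499.
268^1 ≡ 268 (mod 499)
268^2 = (268^1)^2 ≡ 268^2 = 71824 ≡ 467 (mod 499)
268^4 = (268^2)^2 ≡ 467^2 = 218089 ≡ 26 (mod 499)
268^8 = (268^4)^2 ≡ 26^2 = 676 ≡ 177 (mod 499)
268^16 = (268^8)^2 ≡ 177^2 = 31329 ≡ 391 (mod 499)
268^24 = 268^16 · 268^8 ≡ 391 · 177 ≡ 345 (mod 499).

345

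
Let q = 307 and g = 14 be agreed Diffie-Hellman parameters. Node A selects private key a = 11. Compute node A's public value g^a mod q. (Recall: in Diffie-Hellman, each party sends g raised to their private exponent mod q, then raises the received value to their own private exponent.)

Public value = 14^11 mod 307.
14^1 ≡ 14 (mod 307)
14^2 = (14^1)^2 ≡ 14^2 = 196 ≡ 196 (mod 307)
14^4 = (14^2)^2 ≡ 196^2 = 38416 ≡ 41 (mod 307)
14^8 = (14^4)^2 ≡ 41^2 = 1681 ≡ 146 (mod 307)
14^11 = 14^8 · 14^2 · 14^1 ≡ 146 · 196 · 14 ≡ 296 (mod 307).

296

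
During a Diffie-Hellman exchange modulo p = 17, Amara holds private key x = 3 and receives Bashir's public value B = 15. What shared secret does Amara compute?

Shared key K = 15^3 mod 17.
15^1 ≡ 15 (mod 17)
15^2 = (15^1)^2 ≡ 15^2 = 225 ≡ 4 (mod 17)
15^3 = 15^2 · 15^1 ≡ 4 · 15 ≡ 9 (mod 17).

9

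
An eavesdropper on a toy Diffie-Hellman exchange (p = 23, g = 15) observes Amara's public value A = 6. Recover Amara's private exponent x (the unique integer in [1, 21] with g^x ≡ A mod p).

Try successive powers of 15 modulo 23:
15^1 ≡ 15
15^2 ≡ 18
15^3 ≡ 17
15^4 ≡ 2
15^5 ≡ 7
15^6 ≡ 13
15^7 ≡ 11
15^8 ≡ 4
15^9 ≡ 14
15^10 ≡ 3
15^11 ≡ 22
15^12 ≡ 8
15^13 ≡ 5
15^14 ≡ 6
Found: x = 14.

14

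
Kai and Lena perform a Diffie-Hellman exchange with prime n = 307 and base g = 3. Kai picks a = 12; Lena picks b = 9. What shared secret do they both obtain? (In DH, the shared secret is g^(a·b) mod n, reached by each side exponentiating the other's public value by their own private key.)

Kai sends A = g^a mod n = 3^12 mod 307.
3^1 ≡ 3 (mod 307)
3^2 = (3^1)^2 ≡ 3^2 = 9 ≡ 9 (mod 307)
3^4 = (3^2)^2 ≡ 9^2 = 81 ≡ 81 (mod 307)
3^8 = (3^4)^2 ≡ 81^2 = 6561 ≡ 114 (mod 307)
3^12 = 3^8 · 3^4 ≡ 114 · 81 ≡ 24 (mod 307).
So A = 24. Lena then computes K = A^b mod n = 24^9 mod 307.
24^1 ≡ 24 (mod 307)
24^2 = (24^1)^2 ≡ 24^2 = 576 ≡ 269 (mod 307)
24^4 = (24^2)^2 ≡ 269^2 = 72361 ≡ 216 (mod 307)
24^8 = (24^4)^2 ≡ 216^2 = 46656 ≡ 299 (mod 307)
24^9 = 24^8 · 24^1 ≡ 299 · 24 ≡ 115 (mod 307).

115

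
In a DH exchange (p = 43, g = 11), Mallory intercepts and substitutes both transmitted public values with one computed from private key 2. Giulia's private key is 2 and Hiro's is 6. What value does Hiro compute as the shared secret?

Hiro receives Mallory's public value M = 11^2 mod 43 instead of the honest one.
11^1 ≡ 11 (mod 43)
11^2 = (11^1)^2 ≡ 11^2 = 121 ≡ 35 (mod 43)
So M = 35. Hiro computes K = M^6 mod 43.
35^1 ≡ 35 (mod 43)
35^2 = (35^1)^2 ≡ 35^2 = 1225 ≡ 21 (mod 43)
35^4 = (35^2)^2 ≡ 21^2 = 441 ≡ 11 (mod 43)
35^6 = 35^4 · 35^2 ≡ 11 · 21 ≡ 16 (mod 43).

16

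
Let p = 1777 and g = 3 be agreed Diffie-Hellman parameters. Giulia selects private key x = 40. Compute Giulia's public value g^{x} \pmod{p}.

Public value = 3^{40} \pmod{1777}.
3^1 ≡ 3 (mod 1777)
3^2 = (3^1)^2 ≡ 3^2 = 9 ≡ 9 (mod 1777)
3^4 = (3^2)^2 ≡ 9^2 = 81 ≡ 81 (mod 1777)
3^8 = (3^4)^2 ≡ 81^2 = 6561 ≡ 1230 (mod 1777)
3^16 = (3^8)^2 ≡ 1230^2 = 1512900 ≡ 673 (mod 1777)
3^32 = (3^16)^2 ≡ 673^2 = 452929 ≡ 1571 (mod 1777)
3^40 = 3^32 · 3^8 ≡ 1571 · 1230 ≡ 731 (mod 1777).

731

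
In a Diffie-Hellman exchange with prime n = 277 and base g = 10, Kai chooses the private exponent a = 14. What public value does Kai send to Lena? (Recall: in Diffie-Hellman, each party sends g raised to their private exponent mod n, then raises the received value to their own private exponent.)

Public value = 10^14 (mod 277).
10^1 ≡ 10 (mod 277)
10^2 = (10^1)^2 ≡ 10^2 = 100 ≡ 100 (mod 277)
10^4 = (10^2)^2 ≡ 100^2 = 10000 ≡ 28 (mod 277)
10^8 = (10^4)^2 ≡ 28^2 = 784 ≡ 230 (mod 277)
10^14 = 10^8 · 10^4 · 10^2 ≡ 230 · 28 · 100 ≡ 252 (mod 277).

252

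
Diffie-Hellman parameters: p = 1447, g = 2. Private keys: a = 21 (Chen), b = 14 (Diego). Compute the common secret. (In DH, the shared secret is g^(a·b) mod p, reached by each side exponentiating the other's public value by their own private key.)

Diego sends B = g^b mod p = 2^14 mod 1447.
2^1 ≡ 2 (mod 1447)
2^2 = (2^1)^2 ≡ 2^2 = 4 ≡ 4 (mod 1447)
2^4 = (2^2)^2 ≡ 4^2 = 16 ≡ 16 (mod 1447)
2^8 = (2^4)^2 ≡ 16^2 = 256 ≡ 256 (mod 1447)
2^14 = 2^8 · 2^4 · 2^2 ≡ 256 · 16 · 4 ≡ 467 (mod 1447).
So B = 467. Chen then computes K = B^a mod p = 467^21 mod 1447.
467^1 ≡ 467 (mod 1447)
467^2 = (467^1)^2 ≡ 467^2 = 218089 ≡ 1039 (mod 1447)
467^4 = (467^2)^2 ≡ 1039^2 = 1079521 ≡ 59 (mod 1447)
467^8 = (467^4)^2 ≡ 59^2 = 3481 ≡ 587 (mod 1447)
467^16 = (467^8)^2 ≡ 587^2 = 344569 ≡ 183 (mod 1447)
467^21 = 467^16 · 467^4 · 467^1 ≡ 183 · 59 · 467 ≡ 851 (mod 1447).

851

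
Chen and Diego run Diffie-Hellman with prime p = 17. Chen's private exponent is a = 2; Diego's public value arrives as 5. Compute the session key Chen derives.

8

Shared key K = 5^2 mod 17.
5^1 ≡ 5 (mod 17)
5^2 = (5^1)^2 ≡ 5^2 = 25 ≡ 8 (mod 17)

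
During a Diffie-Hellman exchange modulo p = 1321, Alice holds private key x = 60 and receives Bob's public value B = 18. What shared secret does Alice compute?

Shared key K = 18^60 mod 1321.
18^1 ≡ 18 (mod 1321)
18^2 = (18^1)^2 ≡ 18^2 = 324 ≡ 324 (mod 1321)
18^4 = (18^2)^2 ≡ 324^2 = 104976 ≡ 617 (mod 1321)
18^8 = (18^4)^2 ≡ 617^2 = 380689 ≡ 241 (mod 1321)
18^16 = (18^8)^2 ≡ 241^2 = 58081 ≡ 1278 (mod 1321)
18^32 = (18^16)^2 ≡ 1278^2 = 1633284 ≡ 528 (mod 1321)
18^60 = 18^32 · 18^16 · 18^8 · 18^4 ≡ 528 · 1278 · 241 · 617 ≡ 925 (mod 1321).

925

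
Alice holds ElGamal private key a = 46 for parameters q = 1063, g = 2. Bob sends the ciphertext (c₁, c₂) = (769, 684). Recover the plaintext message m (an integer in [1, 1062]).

Shared mask s = c₁^a mod q = 769^46 mod 1063.
769^1 ≡ 769 (mod 1063)
769^2 = (769^1)^2 ≡ 769^2 = 591361 ≡ 333 (mod 1063)
769^4 = (769^2)^2 ≡ 333^2 = 110889 ≡ 337 (mod 1063)
769^8 = (769^4)^2 ≡ 337^2 = 113569 ≡ 891 (mod 1063)
769^16 = (769^8)^2 ≡ 891^2 = 793881 ≡ 883 (mod 1063)
769^32 = (769^16)^2 ≡ 883^2 = 779689 ≡ 510 (mod 1063)
769^46 = 769^32 · 769^8 · 769^4 · 769^2 ≡ 510 · 891 · 337 · 333 ≡ 184 (mod 1063).
So s = 184; s⁻¹ ≡ 52 (mod 1063).
m = c₂ · s⁻¹ mod 1063 = 684 · 52 mod 1063 = 489.

489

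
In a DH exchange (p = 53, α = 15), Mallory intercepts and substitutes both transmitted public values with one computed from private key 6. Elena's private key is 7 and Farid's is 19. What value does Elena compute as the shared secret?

36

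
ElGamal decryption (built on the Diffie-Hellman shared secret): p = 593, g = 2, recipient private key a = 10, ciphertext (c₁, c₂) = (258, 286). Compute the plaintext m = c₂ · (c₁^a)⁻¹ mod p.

78

Shared mask s = c₁^a mod p = 258^10 mod 593.
258^1 ≡ 258 (mod 593)
258^2 = (258^1)^2 ≡ 258^2 = 66564 ≡ 148 (mod 593)
258^4 = (258^2)^2 ≡ 148^2 = 21904 ≡ 556 (mod 593)
258^8 = (258^4)^2 ≡ 556^2 = 309136 ≡ 183 (mod 593)
258^10 = 258^8 · 258^2 ≡ 183 · 148 ≡ 399 (mod 593).
So s = 399; s⁻¹ ≡ 162 (mod 593).
m = c₂ · s⁻¹ mod 593 = 286 · 162 mod 593 = 78.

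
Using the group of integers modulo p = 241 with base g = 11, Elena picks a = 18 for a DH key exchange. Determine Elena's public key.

Public value = 11^18 mod 241.
11^1 ≡ 11 (mod 241)
11^2 = (11^1)^2 ≡ 11^2 = 121 ≡ 121 (mod 241)
11^4 = (11^2)^2 ≡ 121^2 = 14641 ≡ 181 (mod 241)
11^8 = (11^4)^2 ≡ 181^2 = 32761 ≡ 226 (mod 241)
11^16 = (11^8)^2 ≡ 226^2 = 51076 ≡ 225 (mod 241)
11^18 = 11^16 · 11^2 ≡ 225 · 121 ≡ 233 (mod 241).

233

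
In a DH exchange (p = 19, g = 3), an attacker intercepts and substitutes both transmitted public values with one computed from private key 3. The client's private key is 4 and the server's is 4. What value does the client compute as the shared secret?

11

The client receives an attacker's public value M = 3^3 mod 19 instead of the honest one.
3^1 ≡ 3 (mod 19)
3^2 = (3^1)^2 ≡ 3^2 = 9 ≡ 9 (mod 19)
3^3 = 3^2 · 3^1 ≡ 9 · 3 ≡ 8 (mod 19).
So M = 8. The client computes K = M^4 mod 19.
8^1 ≡ 8 (mod 19)
8^2 = (8^1)^2 ≡ 8^2 = 64 ≡ 7 (mod 19)
8^4 = (8^2)^2 ≡ 7^2 = 49 ≡ 11 (mod 19)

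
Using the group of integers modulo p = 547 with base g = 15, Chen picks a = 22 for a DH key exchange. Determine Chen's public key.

273

Public value = 15^22 (mod 547).
15^1 ≡ 15 (mod 547)
15^2 = (15^1)^2 ≡ 15^2 = 225 ≡ 225 (mod 547)
15^4 = (15^2)^2 ≡ 225^2 = 50625 ≡ 301 (mod 547)
15^8 = (15^4)^2 ≡ 301^2 = 90601 ≡ 346 (mod 547)
15^16 = (15^8)^2 ≡ 346^2 = 119716 ≡ 470 (mod 547)
15^22 = 15^16 · 15^4 · 15^2 ≡ 470 · 301 · 225 ≡ 273 (mod 547).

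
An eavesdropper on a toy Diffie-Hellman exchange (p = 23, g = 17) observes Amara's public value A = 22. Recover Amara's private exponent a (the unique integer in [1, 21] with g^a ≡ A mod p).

11

Try successive powers of 17 modulo 23:
17^1 ≡ 17
17^2 ≡ 13
17^3 ≡ 14
17^4 ≡ 8
17^5 ≡ 21
17^6 ≡ 12
17^7 ≡ 20
17^8 ≡ 18
17^9 ≡ 7
17^10 ≡ 4
17^11 ≡ 22
Found: a = 11.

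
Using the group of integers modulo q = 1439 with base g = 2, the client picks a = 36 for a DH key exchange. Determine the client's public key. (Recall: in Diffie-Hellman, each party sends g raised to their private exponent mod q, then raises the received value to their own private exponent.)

Public value = 2^36 (mod 1439).
2^1 ≡ 2 (mod 1439)
2^2 = (2^1)^2 ≡ 2^2 = 4 ≡ 4 (mod 1439)
2^4 = (2^2)^2 ≡ 4^2 = 16 ≡ 16 (mod 1439)
2^8 = (2^4)^2 ≡ 16^2 = 256 ≡ 256 (mod 1439)
2^16 = (2^8)^2 ≡ 256^2 = 65536 ≡ 781 (mod 1439)
2^32 = (2^16)^2 ≡ 781^2 = 609961 ≡ 1264 (mod 1439)
2^36 = 2^32 · 2^4 ≡ 1264 · 16 ≡ 78 (mod 1439).

78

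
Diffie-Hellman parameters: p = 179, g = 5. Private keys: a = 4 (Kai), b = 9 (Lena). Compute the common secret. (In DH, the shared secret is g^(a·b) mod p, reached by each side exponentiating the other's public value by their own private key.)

57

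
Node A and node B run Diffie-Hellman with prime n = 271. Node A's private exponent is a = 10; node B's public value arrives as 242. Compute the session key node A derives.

Shared key K = 242^10 mod 271.
242^1 ≡ 242 (mod 271)
242^2 = (242^1)^2 ≡ 242^2 = 58564 ≡ 28 (mod 271)
242^4 = (242^2)^2 ≡ 28^2 = 784 ≡ 242 (mod 271)
242^8 = (242^4)^2 ≡ 242^2 = 58564 ≡ 28 (mod 271)
242^10 = 242^8 · 242^2 ≡ 28 · 28 ≡ 242 (mod 271).

242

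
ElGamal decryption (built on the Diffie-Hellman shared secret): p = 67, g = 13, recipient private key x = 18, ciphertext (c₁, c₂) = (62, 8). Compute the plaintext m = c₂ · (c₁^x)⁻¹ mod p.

Shared mask s = c₁^x mod p = 62^18 mod 67.
62^1 ≡ 62 (mod 67)
62^2 = (62^1)^2 ≡ 62^2 = 3844 ≡ 25 (mod 67)
62^4 = (62^2)^2 ≡ 25^2 = 625 ≡ 22 (mod 67)
62^8 = (62^4)^2 ≡ 22^2 = 484 ≡ 15 (mod 67)
62^16 = (62^8)^2 ≡ 15^2 = 225 ≡ 24 (mod 67)
62^18 = 62^16 · 62^2 ≡ 24 · 25 ≡ 64 (mod 67).
So s = 64; s⁻¹ ≡ 22 (mod 67).
m = c₂ · s⁻¹ mod 67 = 8 · 22 mod 67 = 42.

42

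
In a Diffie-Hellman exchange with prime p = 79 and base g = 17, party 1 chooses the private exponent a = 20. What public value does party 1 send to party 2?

46

Public value = 17^20 mod 79.
17^1 ≡ 17 (mod 79)
17^2 = (17^1)^2 ≡ 17^2 = 289 ≡ 52 (mod 79)
17^4 = (17^2)^2 ≡ 52^2 = 2704 ≡ 18 (mod 79)
17^8 = (17^4)^2 ≡ 18^2 = 324 ≡ 8 (mod 79)
17^16 = (17^8)^2 ≡ 8^2 = 64 ≡ 64 (mod 79)
17^20 = 17^16 · 17^4 ≡ 64 · 18 ≡ 46 (mod 79).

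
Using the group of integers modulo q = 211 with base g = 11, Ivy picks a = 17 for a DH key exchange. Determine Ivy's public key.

Public value = 11^17 mod 211.
11^1 ≡ 11 (mod 211)
11^2 = (11^1)^2 ≡ 11^2 = 121 ≡ 121 (mod 211)
11^4 = (11^2)^2 ≡ 121^2 = 14641 ≡ 82 (mod 211)
11^8 = (11^4)^2 ≡ 82^2 = 6724 ≡ 183 (mod 211)
11^16 = (11^8)^2 ≡ 183^2 = 33489 ≡ 151 (mod 211)
11^17 = 11^16 · 11^1 ≡ 151 · 11 ≡ 184 (mod 211).

184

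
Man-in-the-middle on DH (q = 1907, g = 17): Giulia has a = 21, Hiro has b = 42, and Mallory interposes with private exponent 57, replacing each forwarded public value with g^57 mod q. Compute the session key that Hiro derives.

292

Hiro receives Mallory's public value M = 17^57 mod 1907 instead of the honest one.
17^1 ≡ 17 (mod 1907)
17^2 = (17^1)^2 ≡ 17^2 = 289 ≡ 289 (mod 1907)
17^4 = (17^2)^2 ≡ 289^2 = 83521 ≡ 1520 (mod 1907)
17^8 = (17^4)^2 ≡ 1520^2 = 2310400 ≡ 1023 (mod 1907)
17^16 = (17^8)^2 ≡ 1023^2 = 1046529 ≡ 1493 (mod 1907)
17^32 = (17^16)^2 ≡ 1493^2 = 2229049 ≡ 1673 (mod 1907)
17^57 = 17^32 · 17^16 · 17^8 · 17^1 ≡ 1673 · 1493 · 1023 · 17 ≡ 854 (mod 1907).
So M = 854. Hiro computes K = M^42 mod 1907.
854^1 ≡ 854 (mod 1907)
854^2 = (854^1)^2 ≡ 854^2 = 729316 ≡ 842 (mod 1907)
854^4 = (854^2)^2 ≡ 842^2 = 708964 ≡ 1467 (mod 1907)
854^8 = (854^4)^2 ≡ 1467^2 = 2152089 ≡ 993 (mod 1907)
854^16 = (854^8)^2 ≡ 993^2 = 986049 ≡ 130 (mod 1907)
854^32 = (854^16)^2 ≡ 130^2 = 16900 ≡ 1644 (mod 1907)
854^42 = 854^32 · 854^8 · 854^2 ≡ 1644 · 993 · 842 ≡ 292 (mod 1907).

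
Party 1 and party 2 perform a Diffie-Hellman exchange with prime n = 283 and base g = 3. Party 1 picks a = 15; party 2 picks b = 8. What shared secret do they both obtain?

152

Party 1 sends A = g^a mod n = 3^15 mod 283.
3^1 ≡ 3 (mod 283)
3^2 = (3^1)^2 ≡ 3^2 = 9 ≡ 9 (mod 283)
3^4 = (3^2)^2 ≡ 9^2 = 81 ≡ 81 (mod 283)
3^8 = (3^4)^2 ≡ 81^2 = 6561 ≡ 52 (mod 283)
3^15 = 3^8 · 3^4 · 3^2 · 3^1 ≡ 52 · 81 · 9 · 3 ≡ 241 (mod 283).
So A = 241. Party 2 then computes K = A^b mod n = 241^8 mod 283.
241^1 ≡ 241 (mod 283)
241^2 = (241^1)^2 ≡ 241^2 = 58081 ≡ 66 (mod 283)
241^4 = (241^2)^2 ≡ 66^2 = 4356 ≡ 111 (mod 283)
241^8 = (241^4)^2 ≡ 111^2 = 12321 ≡ 152 (mod 283)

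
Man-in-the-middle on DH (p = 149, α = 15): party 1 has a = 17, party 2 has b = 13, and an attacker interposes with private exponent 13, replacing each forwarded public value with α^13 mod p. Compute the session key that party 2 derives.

137

Party 2 receives an attacker's public value M = 15^13 mod 149 instead of the honest one.
15^1 ≡ 15 (mod 149)
15^2 = (15^1)^2 ≡ 15^2 = 225 ≡ 76 (mod 149)
15^4 = (15^2)^2 ≡ 76^2 = 5776 ≡ 114 (mod 149)
15^8 = (15^4)^2 ≡ 114^2 = 12996 ≡ 33 (mod 149)
15^13 = 15^8 · 15^4 · 15^1 ≡ 33 · 114 · 15 ≡ 108 (mod 149).
So M = 108. Party 2 computes K = M^13 mod 149.
108^1 ≡ 108 (mod 149)
108^2 = (108^1)^2 ≡ 108^2 = 11664 ≡ 42 (mod 149)
108^4 = (108^2)^2 ≡ 42^2 = 1764 ≡ 125 (mod 149)
108^8 = (108^4)^2 ≡ 125^2 = 15625 ≡ 129 (mod 149)
108^13 = 108^8 · 108^4 · 108^1 ≡ 129 · 125 · 108 ≡ 137 (mod 149).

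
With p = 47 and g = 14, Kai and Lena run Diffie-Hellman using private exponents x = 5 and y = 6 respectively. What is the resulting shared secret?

Kai sends A = g^x mod p = 14^5 mod 47.
14^1 ≡ 14 (mod 47)
14^2 = (14^1)^2 ≡ 14^2 = 196 ≡ 8 (mod 47)
14^4 = (14^2)^2 ≡ 8^2 = 64 ≡ 17 (mod 47)
14^5 = 14^4 · 14^1 ≡ 17 · 14 ≡ 3 (mod 47).
So A = 3. Lena then computes K = A^y mod p = 3^6 mod 47.
3^1 ≡ 3 (mod 47)
3^2 = (3^1)^2 ≡ 3^2 = 9 ≡ 9 (mod 47)
3^4 = (3^2)^2 ≡ 9^2 = 81 ≡ 34 (mod 47)
3^6 = 3^4 · 3^2 ≡ 34 · 9 ≡ 24 (mod 47).

24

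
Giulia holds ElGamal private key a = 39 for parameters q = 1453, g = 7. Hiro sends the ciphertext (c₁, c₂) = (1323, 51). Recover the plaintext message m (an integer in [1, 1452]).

1446

Shared mask s = c₁^a mod q = 1323^39 mod 1453.
1323^1 ≡ 1323 (mod 1453)
1323^2 = (1323^1)^2 ≡ 1323^2 = 1750329 ≡ 917 (mod 1453)
1323^4 = (1323^2)^2 ≡ 917^2 = 840889 ≡ 1055 (mod 1453)
1323^8 = (1323^4)^2 ≡ 1055^2 = 1113025 ≡ 27 (mod 1453)
1323^16 = (1323^8)^2 ≡ 27^2 = 729 ≡ 729 (mod 1453)
1323^32 = (1323^16)^2 ≡ 729^2 = 531441 ≡ 1096 (mod 1453)
1323^39 = 1323^32 · 1323^4 · 1323^2 · 1323^1 ≡ 1096 · 1055 · 917 · 1323 ≡ 823 (mod 1453).
So s = 823; s⁻¹ ≡ 1054 (mod 1453).
m = c₂ · s⁻¹ mod 1453 = 51 · 1054 mod 1453 = 1446.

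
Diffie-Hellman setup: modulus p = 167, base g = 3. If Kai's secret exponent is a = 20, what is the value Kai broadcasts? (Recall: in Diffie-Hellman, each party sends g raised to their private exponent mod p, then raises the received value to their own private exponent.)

Public value = 3^{20} \pmod{167}.
3^1 ≡ 3 (mod 167)
3^2 = (3^1)^2 ≡ 3^2 = 9 ≡ 9 (mod 167)
3^4 = (3^2)^2 ≡ 9^2 = 81 ≡ 81 (mod 167)
3^8 = (3^4)^2 ≡ 81^2 = 6561 ≡ 48 (mod 167)
3^16 = (3^8)^2 ≡ 48^2 = 2304 ≡ 133 (mod 167)
3^20 = 3^16 · 3^4 ≡ 133 · 81 ≡ 85 (mod 167).

85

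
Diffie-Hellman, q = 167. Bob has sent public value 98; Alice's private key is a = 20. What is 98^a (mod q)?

50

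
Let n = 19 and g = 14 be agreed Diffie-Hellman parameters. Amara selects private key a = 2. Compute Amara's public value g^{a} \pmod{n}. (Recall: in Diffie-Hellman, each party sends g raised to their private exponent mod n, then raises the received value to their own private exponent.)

6

Public value = 14^{2} \pmod{19}.
14^1 ≡ 14 (mod 19)
14^2 = (14^1)^2 ≡ 14^2 = 196 ≡ 6 (mod 19)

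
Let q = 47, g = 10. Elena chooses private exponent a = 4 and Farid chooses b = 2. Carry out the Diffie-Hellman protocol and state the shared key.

Farid sends B = g^b mod q = 10^2 mod 47.
10^1 ≡ 10 (mod 47)
10^2 = (10^1)^2 ≡ 10^2 = 100 ≡ 6 (mod 47)
So B = 6. Elena then computes K = B^a mod q = 6^4 mod 47.
6^1 ≡ 6 (mod 47)
6^2 = (6^1)^2 ≡ 6^2 = 36 ≡ 36 (mod 47)
6^4 = (6^2)^2 ≡ 36^2 = 1296 ≡ 27 (mod 47)

27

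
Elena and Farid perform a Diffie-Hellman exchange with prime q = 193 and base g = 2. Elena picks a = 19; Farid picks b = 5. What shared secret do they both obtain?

Farid sends B = g^b mod q = 2^5 mod 193.
2^1 ≡ 2 (mod 193)
2^2 = (2^1)^2 ≡ 2^2 = 4 ≡ 4 (mod 193)
2^4 = (2^2)^2 ≡ 4^2 = 16 ≡ 16 (mod 193)
2^5 = 2^4 · 2^1 ≡ 16 · 2 ≡ 32 (mod 193).
So B = 32. Elena then computes K = B^a mod q = 32^19 mod 193.
32^1 ≡ 32 (mod 193)
32^2 = (32^1)^2 ≡ 32^2 = 1024 ≡ 59 (mod 193)
32^4 = (32^2)^2 ≡ 59^2 = 3481 ≡ 7 (mod 193)
32^8 = (32^4)^2 ≡ 7^2 = 49 ≡ 49 (mod 193)
32^16 = (32^8)^2 ≡ 49^2 = 2401 ≡ 85 (mod 193)
32^19 = 32^16 · 32^2 · 32^1 ≡ 85 · 59 · 32 ≡ 97 (mod 193).

97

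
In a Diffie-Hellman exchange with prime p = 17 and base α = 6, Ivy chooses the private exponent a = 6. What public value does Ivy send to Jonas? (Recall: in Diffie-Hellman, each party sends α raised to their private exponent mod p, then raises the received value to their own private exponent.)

Public value = 6^6 mod 17.
6^1 ≡ 6 (mod 17)
6^2 = (6^1)^2 ≡ 6^2 = 36 ≡ 2 (mod 17)
6^4 = (6^2)^2 ≡ 2^2 = 4 ≡ 4 (mod 17)
6^6 = 6^4 · 6^2 ≡ 4 · 2 ≡ 8 (mod 17).

8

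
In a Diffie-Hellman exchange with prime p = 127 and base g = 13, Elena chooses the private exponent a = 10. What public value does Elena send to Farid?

Public value = 13^10 mod 127.
13^1 ≡ 13 (mod 127)
13^2 = (13^1)^2 ≡ 13^2 = 169 ≡ 42 (mod 127)
13^4 = (13^2)^2 ≡ 42^2 = 1764 ≡ 113 (mod 127)
13^8 = (13^4)^2 ≡ 113^2 = 12769 ≡ 69 (mod 127)
13^10 = 13^8 · 13^2 ≡ 69 · 42 ≡ 104 (mod 127).

104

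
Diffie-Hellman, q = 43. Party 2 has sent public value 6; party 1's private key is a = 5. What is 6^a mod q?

Shared key K = 6^5 mod 43.
6^1 ≡ 6 (mod 43)
6^2 = (6^1)^2 ≡ 6^2 = 36 ≡ 36 (mod 43)
6^4 = (6^2)^2 ≡ 36^2 = 1296 ≡ 6 (mod 43)
6^5 = 6^4 · 6^1 ≡ 6 · 6 ≡ 36 (mod 43).

36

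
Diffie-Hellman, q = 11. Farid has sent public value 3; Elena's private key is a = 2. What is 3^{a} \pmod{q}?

Shared key K = 3^2 mod 11.
3^1 ≡ 3 (mod 11)
3^2 = (3^1)^2 ≡ 3^2 = 9 ≡ 9 (mod 11)

9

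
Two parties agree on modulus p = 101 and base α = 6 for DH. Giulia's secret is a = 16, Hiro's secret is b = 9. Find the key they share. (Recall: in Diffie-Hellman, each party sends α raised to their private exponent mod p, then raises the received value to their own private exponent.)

84

Giulia sends A = α^a mod p = 6^16 mod 101.
6^1 ≡ 6 (mod 101)
6^2 = (6^1)^2 ≡ 6^2 = 36 ≡ 36 (mod 101)
6^4 = (6^2)^2 ≡ 36^2 = 1296 ≡ 84 (mod 101)
6^8 = (6^4)^2 ≡ 84^2 = 7056 ≡ 87 (mod 101)
6^16 = (6^8)^2 ≡ 87^2 = 7569 ≡ 95 (mod 101)
So A = 95. Hiro then computes K = A^b mod p = 95^9 mod 101.
95^1 ≡ 95 (mod 101)
95^2 = (95^1)^2 ≡ 95^2 = 9025 ≡ 36 (mod 101)
95^4 = (95^2)^2 ≡ 36^2 = 1296 ≡ 84 (mod 101)
95^8 = (95^4)^2 ≡ 84^2 = 7056 ≡ 87 (mod 101)
95^9 = 95^8 · 95^1 ≡ 87 · 95 ≡ 84 (mod 101).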